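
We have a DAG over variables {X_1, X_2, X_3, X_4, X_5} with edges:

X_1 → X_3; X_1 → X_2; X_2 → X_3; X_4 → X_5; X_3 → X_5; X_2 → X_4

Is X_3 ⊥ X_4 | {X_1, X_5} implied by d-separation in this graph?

No

We examine all 3 paths between X_3 and X_4:
Path 1: X_3 ← X_1 → X_2 → X_4
  X_1 is a fork here and X_1 is conditioned on, so the path is blocked at X_1.
Path 2: X_3 ← X_2 → X_4
  X_2 is a fork and X_2 is not conditioned on — no node blocks this path, so it is active.
Path 3: X_3 → X_5 ← X_4
  X_5 is a collider and X_5 is conditioned on, which opens it — no node blocks this path, so it is active.
Since the path X_3 ← X_2 → X_4 is active, X_3 and X_4 are not d-separated given {X_1, X_5}.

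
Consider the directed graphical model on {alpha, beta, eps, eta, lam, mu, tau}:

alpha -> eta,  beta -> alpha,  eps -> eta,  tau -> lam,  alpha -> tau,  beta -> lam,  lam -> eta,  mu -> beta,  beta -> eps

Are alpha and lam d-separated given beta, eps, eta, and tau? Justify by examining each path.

There are 5 undirected paths between alpha and lam; checking each against the conditioning set {beta, eps, eta, tau}:
Path 1: alpha → tau → lam
  tau is a chain here and tau is conditioned on, so the path is blocked at tau.
Path 2: alpha ← beta → lam
  beta is a fork here and beta is conditioned on, so the path is blocked at beta.
Path 3: alpha ← beta → eps → eta ← lam
  beta is a fork here and beta is conditioned on, so the path is blocked at beta.
Path 4: alpha → eta ← lam
  eta is a collider and eta is conditioned on, which opens it — no node blocks this path, so it is active.
Path 5: alpha → eta ← eps ← beta → lam
  eps is a chain here and eps is conditioned on, so the path is blocked at eps.
Because an active path exists, alpha and lam are not d-separated.

No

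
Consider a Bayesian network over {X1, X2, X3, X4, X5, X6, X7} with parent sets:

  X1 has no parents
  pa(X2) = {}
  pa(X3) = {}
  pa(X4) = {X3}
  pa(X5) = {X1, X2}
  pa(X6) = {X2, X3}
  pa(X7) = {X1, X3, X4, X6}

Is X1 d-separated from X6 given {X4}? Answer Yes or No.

Yes — X1 and X6 are d-separated given {X4}.

We examine all 4 paths between X1 and X6:
Path 1: X1 → X7 ← X4 ← X3 → X6
  X7 is a collider here and neither X7 nor any of its descendants is conditioned on, so the collider stays closed — the path is blocked at X7.
Path 2: X1 → X7 ← X6
  X7 is a collider here and neither X7 nor any of its descendants is conditioned on, so the collider stays closed — the path is blocked at X7.
Path 3: X1 → X7 ← X3 → X6
  X7 is a collider here and neither X7 nor any of its descendants is conditioned on, so the collider stays closed — the path is blocked at X7.
Path 4: X1 → X5 ← X2 → X6
  X5 is a collider here and neither X5 nor any of its descendants is conditioned on, so the collider stays closed — the path is blocked at X5.
Every path is blocked, so X1 and X6 are d-separated given {X4}.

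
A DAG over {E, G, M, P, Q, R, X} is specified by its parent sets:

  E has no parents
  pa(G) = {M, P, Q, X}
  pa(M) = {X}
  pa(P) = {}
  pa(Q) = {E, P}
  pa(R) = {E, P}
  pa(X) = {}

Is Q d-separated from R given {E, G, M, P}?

Enumerating the 3 paths from Q to R and testing each for blocking by {E, G, M, P}:
Path 1: Q → G ← P → R
  P is a fork here and P is conditioned on, so the path is blocked at P.
Path 2: Q ← E → R
  E is a fork here and E is conditioned on, so the path is blocked at E.
Path 3: Q ← P → R
  P is a fork here and P is conditioned on, so the path is blocked at P.
Every path is blocked, so Q and R are d-separated given {E, G, M, P}.

Yes — Q and R are d-separated given {E, G, M, P}.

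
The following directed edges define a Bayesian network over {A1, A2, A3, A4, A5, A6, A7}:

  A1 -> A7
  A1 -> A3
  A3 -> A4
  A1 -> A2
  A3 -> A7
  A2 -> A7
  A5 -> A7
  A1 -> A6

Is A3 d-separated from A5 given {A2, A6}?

There are 3 undirected paths between A3 and A5; checking each against the conditioning set {A2, A6}:
Path 1: A3 → A7 ← A5
  A7 is a collider here and neither A7 nor any of its descendants is conditioned on, so the collider stays closed — the path is blocked at A7.
Path 2: A3 ← A1 → A2 → A7 ← A5
  A2 is a chain here and A2 is conditioned on, so the path is blocked at A2.
Path 3: A3 ← A1 → A7 ← A5
  A7 is a collider here and neither A7 nor any of its descendants is conditioned on, so the collider stays closed — the path is blocked at A7.
Every path is blocked, so A3 and A5 are d-separated given {A2, A6}.

Yes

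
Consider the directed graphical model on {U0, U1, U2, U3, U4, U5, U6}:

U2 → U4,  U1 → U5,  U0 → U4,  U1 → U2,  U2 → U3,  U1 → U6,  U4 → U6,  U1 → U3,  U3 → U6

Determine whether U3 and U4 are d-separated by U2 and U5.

There are 6 undirected paths between U3 and U4; checking each against the conditioning set {U2, U5}:
  1. U3 ← U2 → U4 — U2:fork[blocks] ⇒ blocked
  2. U3 ← U2 ← U1 → U6 ← U4 — U2:chain[blocks]; U1:fork[open]; U6:collider[blocks] ⇒ blocked
  3. U3 → U6 ← U4 — U6:collider[blocks] ⇒ blocked
  4. U3 → U6 ← U1 → U2 → U4 — U6:collider[blocks]; U1:fork[open]; U2:chain[blocks] ⇒ blocked
  5. U3 ← U1 → U2 → U4 — U1:fork[open]; U2:chain[blocks] ⇒ blocked
  6. U3 ← U1 → U6 ← U4 — U1:fork[open]; U6:collider[blocks] ⇒ blocked
Every path is blocked, so U3 and U4 are d-separated given {U2, U5}.

Yes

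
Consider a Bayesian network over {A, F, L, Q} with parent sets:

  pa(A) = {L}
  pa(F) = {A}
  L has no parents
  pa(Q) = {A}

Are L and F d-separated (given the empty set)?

The only undirected path from L to F is:
  1. L → A → F — A:chain[open] ⇒ active
At least one path is unblocked, so d-separation fails.

No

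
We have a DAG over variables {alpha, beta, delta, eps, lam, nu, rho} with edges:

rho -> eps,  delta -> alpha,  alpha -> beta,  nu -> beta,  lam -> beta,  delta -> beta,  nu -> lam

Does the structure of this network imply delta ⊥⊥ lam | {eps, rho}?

4 paths connect delta and lam; each must be blocked for d-separation to hold:
Path 1: delta → alpha → beta ← nu → lam
  beta is a collider here and neither beta nor any of its descendants is conditioned on, so the collider stays closed — the path is blocked at beta.
Path 2: delta → alpha → beta ← lam
  beta is a collider here and neither beta nor any of its descendants is conditioned on, so the collider stays closed — the path is blocked at beta.
Path 3: delta → beta ← nu → lam
  beta is a collider here and neither beta nor any of its descendants is conditioned on, so the collider stays closed — the path is blocked at beta.
Path 4: delta → beta ← lam
  beta is a collider here and neither beta nor any of its descendants is conditioned on, so the collider stays closed — the path is blocked at beta.
Since every path is blocked, d-separation holds.

Yes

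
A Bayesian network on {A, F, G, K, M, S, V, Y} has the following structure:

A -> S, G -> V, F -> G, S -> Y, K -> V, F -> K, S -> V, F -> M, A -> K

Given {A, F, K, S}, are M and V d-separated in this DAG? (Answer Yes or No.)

We examine all 3 paths between M and V:
Path 1: M ← F → G → V
  F is a fork here and F is conditioned on, so the path is blocked at F.
Path 2: M ← F → K → V
  F is a fork here and F is conditioned on, so the path is blocked at F.
Path 3: M ← F → K ← A → S → V
  F is a fork here and F is conditioned on, so the path is blocked at F.
Every path is blocked, so M and V are d-separated given {A, F, K, S}.

Yes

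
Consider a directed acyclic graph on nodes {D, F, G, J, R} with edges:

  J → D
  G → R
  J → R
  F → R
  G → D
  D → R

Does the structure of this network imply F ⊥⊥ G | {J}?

There are 3 undirected paths between F and G; checking each against the conditioning set {J}:
Path 1: F → R ← G
  R is a collider here and neither R nor any of its descendants is conditioned on, so the collider stays closed — the path is blocked at R.
Path 2: F → R ← D ← G
  R is a collider here and neither R nor any of its descendants is conditioned on, so the collider stays closed — the path is blocked at R.
Path 3: F → R ← J → D ← G
  R is a collider here and neither R nor any of its descendants is conditioned on, so the collider stays closed — the path is blocked at R.
Every path is blocked, so F and G are d-separated given {J}.

Yes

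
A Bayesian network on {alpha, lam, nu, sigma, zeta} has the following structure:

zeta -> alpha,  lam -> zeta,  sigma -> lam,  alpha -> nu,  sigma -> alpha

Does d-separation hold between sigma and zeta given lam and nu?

We examine all 2 paths between sigma and zeta:
Path 1: sigma → lam → zeta
  lam is a chain here and lam is conditioned on, so the path is blocked at lam.
Path 2: sigma → alpha ← zeta
  alpha is a collider and its descendant nu is conditioned on, which opens it — no node blocks this path, so it is active.
Because an active path exists, sigma and zeta are not d-separated.

No — sigma and zeta are not d-separated given {lam, nu}.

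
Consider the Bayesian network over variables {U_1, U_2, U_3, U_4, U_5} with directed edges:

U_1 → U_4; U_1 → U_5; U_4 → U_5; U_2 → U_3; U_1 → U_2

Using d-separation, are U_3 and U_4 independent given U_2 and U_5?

Yes

We examine all 2 paths between U_3 and U_4:
Path 1: U_3 ← U_2 ← U_1 → U_4
  U_2 is a chain here and U_2 is conditioned on, so the path is blocked at U_2.
Path 2: U_3 ← U_2 ← U_1 → U_5 ← U_4
  U_2 is a chain here and U_2 is conditioned on, so the path is blocked at U_2.
Since every path is blocked, d-separation holds.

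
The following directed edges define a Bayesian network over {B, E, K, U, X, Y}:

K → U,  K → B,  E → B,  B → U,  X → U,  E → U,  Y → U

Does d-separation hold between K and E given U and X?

No — K and E are not d-separated given {U, X}.

There are 4 undirected paths between K and E; checking each against the conditioning set {U, X}:
  1. K → U ← B ← E — U:collider[open]; B:chain[open] ⇒ active
  2. K → U ← E — U:collider[open] ⇒ active
  3. K → B → U ← E — B:chain[open]; U:collider[open] ⇒ active
  4. K → B ← E — B:collider[open] ⇒ active
At least one path is unblocked, so d-separation fails.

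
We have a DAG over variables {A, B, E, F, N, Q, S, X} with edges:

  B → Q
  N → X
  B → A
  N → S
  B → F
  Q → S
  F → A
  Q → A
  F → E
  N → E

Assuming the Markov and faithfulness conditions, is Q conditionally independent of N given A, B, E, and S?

No

Enumerating the 5 paths from Q to N and testing each for blocking by {A, B, E, S}:
Path 1: Q → S ← N
  S is a collider and S is conditioned on, which opens it — no node blocks this path, so it is active.
Path 2: Q → A ← F → E ← N
  A is a collider and A is conditioned on, which opens it; F is a fork and F is not conditioned on; E is a collider and E is conditioned on, which opens it — no node blocks this path, so it is active.
Path 3: Q → A ← B → F → E ← N
  B is a fork here and B is conditioned on, so the path is blocked at B.
Path 4: Q ← B → A ← F → E ← N
  B is a fork here and B is conditioned on, so the path is blocked at B.
Path 5: Q ← B → F → E ← N
  B is a fork here and B is conditioned on, so the path is blocked at B.
Because an active path exists, Q and N are not d-separated.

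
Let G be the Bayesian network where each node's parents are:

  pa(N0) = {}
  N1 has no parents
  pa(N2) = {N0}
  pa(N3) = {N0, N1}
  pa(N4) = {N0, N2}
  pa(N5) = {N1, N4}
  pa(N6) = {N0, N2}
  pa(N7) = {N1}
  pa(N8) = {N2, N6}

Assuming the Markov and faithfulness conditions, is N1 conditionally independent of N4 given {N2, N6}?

Yes

5 paths connect N1 and N4; each must be blocked for d-separation to hold:
  1. N1 → N5 ← N4 — N5:collider[blocks] ⇒ blocked
  2. N1 → N3 ← N0 → N4 — N3:collider[blocks]; N0:fork[open] ⇒ blocked
  3. N1 → N3 ← N0 → N6 → N8 ← N2 → N4 — N3:collider[blocks]; N0:fork[open]; N6:chain[blocks]; N8:collider[blocks]; N2:fork[blocks] ⇒ blocked
  4. N1 → N3 ← N0 → N6 ← N2 → N4 — N3:collider[blocks]; N0:fork[open]; N6:collider[open]; N2:fork[blocks] ⇒ blocked
  5. N1 → N3 ← N0 → N2 → N4 — N3:collider[blocks]; N0:fork[open]; N2:chain[blocks] ⇒ blocked
Every path is blocked, so N1 and N4 are d-separated given {N2, N6}.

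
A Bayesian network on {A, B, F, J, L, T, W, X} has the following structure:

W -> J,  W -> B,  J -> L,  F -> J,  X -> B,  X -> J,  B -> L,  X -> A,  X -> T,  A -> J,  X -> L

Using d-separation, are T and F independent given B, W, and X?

Enumerating the 6 paths from T to F and testing each for blocking by {B, W, X}:
Path 1: T ← X → B ← W → J ← F
  X is a fork here and X is conditioned on, so the path is blocked at X.
Path 2: T ← X → B → L ← J ← F
  X is a fork here and X is conditioned on, so the path is blocked at X.
Path 3: T ← X → L ← B ← W → J ← F
  X is a fork here and X is conditioned on, so the path is blocked at X.
Path 4: T ← X → L ← J ← F
  X is a fork here and X is conditioned on, so the path is blocked at X.
Path 5: T ← X → A → J ← F
  X is a fork here and X is conditioned on, so the path is blocked at X.
Path 6: T ← X → J ← F
  X is a fork here and X is conditioned on, so the path is blocked at X.
Since every path is blocked, d-separation holds.

Yes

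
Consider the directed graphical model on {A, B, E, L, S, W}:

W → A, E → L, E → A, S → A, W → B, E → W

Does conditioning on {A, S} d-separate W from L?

Enumerating the 2 paths from W to L and testing each for blocking by {A, S}:
Path 1: W ← E → L
  E is a fork and E is not conditioned on — no node blocks this path, so it is active.
Path 2: W → A ← E → L
  A is a collider and A is conditioned on, which opens it; E is a fork and E is not conditioned on — no node blocks this path, so it is active.
Since the path W ← E → L is active, W and L are not d-separated given {A, S}.

No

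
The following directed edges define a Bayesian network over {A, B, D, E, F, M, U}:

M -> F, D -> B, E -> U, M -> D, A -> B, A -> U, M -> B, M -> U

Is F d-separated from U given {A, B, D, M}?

Yes — F and U are d-separated given {A, B, D, M}.

There are 3 undirected paths between F and U; checking each against the conditioning set {A, B, D, M}:
Path 1: F ← M → B ← A → U
  M is a fork here and M is conditioned on, so the path is blocked at M.
Path 2: F ← M → U
  M is a fork here and M is conditioned on, so the path is blocked at M.
Path 3: F ← M → D → B ← A → U
  M is a fork here and M is conditioned on, so the path is blocked at M.
Since every path is blocked, d-separation holds.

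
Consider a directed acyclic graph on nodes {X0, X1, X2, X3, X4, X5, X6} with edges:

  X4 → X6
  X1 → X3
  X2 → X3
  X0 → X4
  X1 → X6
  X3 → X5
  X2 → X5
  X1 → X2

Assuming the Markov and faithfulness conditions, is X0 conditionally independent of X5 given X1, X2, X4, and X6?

Yes

There are 4 undirected paths between X0 and X5; checking each against the conditioning set {X1, X2, X4, X6}:
Path 1: X0 → X4 → X6 ← X1 → X3 ← X2 → X5
  X4 is a chain here and X4 is conditioned on, so the path is blocked at X4.
Path 2: X0 → X4 → X6 ← X1 → X3 → X5
  X4 is a chain here and X4 is conditioned on, so the path is blocked at X4.
Path 3: X0 → X4 → X6 ← X1 → X2 → X3 → X5
  X4 is a chain here and X4 is conditioned on, so the path is blocked at X4.
Path 4: X0 → X4 → X6 ← X1 → X2 → X5
  X4 is a chain here and X4 is conditioned on, so the path is blocked at X4.
Every path is blocked, so X0 and X5 are d-separated given {X1, X2, X4, X6}.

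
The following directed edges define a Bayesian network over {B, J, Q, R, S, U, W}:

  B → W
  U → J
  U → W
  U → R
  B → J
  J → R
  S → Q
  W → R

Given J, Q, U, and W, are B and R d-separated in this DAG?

Yes

We examine all 6 paths between B and R:
Path 1: B → W → R
  W is a chain here and W is conditioned on, so the path is blocked at W.
Path 2: B → W ← U → R
  U is a fork here and U is conditioned on, so the path is blocked at U.
Path 3: B → W ← U → J → R
  U is a fork here and U is conditioned on, so the path is blocked at U.
Path 4: B → J → R
  J is a chain here and J is conditioned on, so the path is blocked at J.
Path 5: B → J ← U → R
  U is a fork here and U is conditioned on, so the path is blocked at U.
Path 6: B → J ← U → W → R
  U is a fork here and U is conditioned on, so the path is blocked at U.
All paths are blocked; B ⊥ R | {J, Q, U, W} holds.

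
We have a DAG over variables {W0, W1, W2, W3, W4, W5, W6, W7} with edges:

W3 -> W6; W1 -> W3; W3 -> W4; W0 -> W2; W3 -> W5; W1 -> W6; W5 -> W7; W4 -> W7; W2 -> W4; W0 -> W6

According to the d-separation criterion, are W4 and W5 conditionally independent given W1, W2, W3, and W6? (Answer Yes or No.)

Yes

Enumerating the 4 paths from W4 to W5 and testing each for blocking by {W1, W2, W3, W6}:
Path 1: W4 ← W3 → W5
  W3 is a fork here and W3 is conditioned on, so the path is blocked at W3.
Path 2: W4 → W7 ← W5
  W7 is a collider here and neither W7 nor any of its descendants is conditioned on, so the collider stays closed — the path is blocked at W7.
Path 3: W4 ← W2 ← W0 → W6 ← W3 → W5
  W2 is a chain here and W2 is conditioned on, so the path is blocked at W2.
Path 4: W4 ← W2 ← W0 → W6 ← W1 → W3 → W5
  W2 is a chain here and W2 is conditioned on, so the path is blocked at W2.
Since every path is blocked, d-separation holds.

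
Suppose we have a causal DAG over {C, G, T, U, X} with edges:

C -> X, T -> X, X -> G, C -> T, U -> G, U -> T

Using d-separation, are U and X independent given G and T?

No — U and X are not d-separated given {G, T}.

There are 3 undirected paths between U and X; checking each against the conditioning set {G, T}:
  1. U → T ← C → X — T:collider[open]; C:fork[open] ⇒ active
  2. U → T → X — T:chain[blocks] ⇒ blocked
  3. U → G ← X — G:collider[open] ⇒ active
At least one path is unblocked, so d-separation fails.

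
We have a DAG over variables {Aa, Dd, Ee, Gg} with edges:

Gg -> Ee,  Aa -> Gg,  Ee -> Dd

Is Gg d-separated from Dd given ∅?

The only undirected path from Gg to Dd is:
  1. Gg → Ee → Dd — Ee:chain[open] ⇒ active
Since the path Gg → Ee → Dd is active, Gg and Dd are not d-separated given ∅.

No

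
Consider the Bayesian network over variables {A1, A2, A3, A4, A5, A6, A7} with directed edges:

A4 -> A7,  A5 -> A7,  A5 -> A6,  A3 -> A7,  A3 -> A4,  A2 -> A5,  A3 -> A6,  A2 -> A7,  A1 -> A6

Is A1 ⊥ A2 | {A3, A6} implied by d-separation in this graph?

No — A1 and A2 are not d-separated given {A3, A6}.

There are 6 undirected paths between A1 and A2; checking each against the conditioning set {A3, A6}:
Path 1: A1 → A6 ← A3 → A7 ← A5 ← A2
  A3 is a fork here and A3 is conditioned on, so the path is blocked at A3.
Path 2: A1 → A6 ← A3 → A7 ← A2
  A3 is a fork here and A3 is conditioned on, so the path is blocked at A3.
Path 3: A1 → A6 ← A3 → A4 → A7 ← A5 ← A2
  A3 is a fork here and A3 is conditioned on, so the path is blocked at A3.
Path 4: A1 → A6 ← A3 → A4 → A7 ← A2
  A3 is a fork here and A3 is conditioned on, so the path is blocked at A3.
Path 5: A1 → A6 ← A5 → A7 ← A2
  A7 is a collider here and neither A7 nor any of its descendants is conditioned on, so the collider stays closed — the path is blocked at A7.
Path 6: A1 → A6 ← A5 ← A2
  A6 is a collider and A6 is conditioned on, which opens it; A5 is a chain and A5 is not conditioned on — no node blocks this path, so it is active.
At least one path is unblocked, so d-separation fails.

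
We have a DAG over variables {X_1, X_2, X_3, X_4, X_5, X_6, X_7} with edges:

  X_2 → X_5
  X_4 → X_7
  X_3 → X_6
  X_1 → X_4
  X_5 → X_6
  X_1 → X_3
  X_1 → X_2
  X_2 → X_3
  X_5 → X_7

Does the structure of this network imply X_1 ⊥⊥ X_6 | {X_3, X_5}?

Yes — X_1 and X_6 are d-separated given {X_3, X_5}.

There are 6 undirected paths between X_1 and X_6; checking each against the conditioning set {X_3, X_5}:
Path 1: X_1 → X_2 → X_5 → X_6
  X_5 is a chain here and X_5 is conditioned on, so the path is blocked at X_5.
Path 2: X_1 → X_2 → X_3 → X_6
  X_3 is a chain here and X_3 is conditioned on, so the path is blocked at X_3.
Path 3: X_1 → X_4 → X_7 ← X_5 ← X_2 → X_3 → X_6
  X_7 is a collider here and neither X_7 nor any of its descendants is conditioned on, so the collider stays closed — the path is blocked at X_7.
Path 4: X_1 → X_4 → X_7 ← X_5 → X_6
  X_7 is a collider here and neither X_7 nor any of its descendants is conditioned on, so the collider stays closed — the path is blocked at X_7.
Path 5: X_1 → X_3 ← X_2 → X_5 → X_6
  X_5 is a chain here and X_5 is conditioned on, so the path is blocked at X_5.
Path 6: X_1 → X_3 → X_6
  X_3 is a chain here and X_3 is conditioned on, so the path is blocked at X_3.
Every path is blocked, so X_1 and X_6 are d-separated given {X_3, X_5}.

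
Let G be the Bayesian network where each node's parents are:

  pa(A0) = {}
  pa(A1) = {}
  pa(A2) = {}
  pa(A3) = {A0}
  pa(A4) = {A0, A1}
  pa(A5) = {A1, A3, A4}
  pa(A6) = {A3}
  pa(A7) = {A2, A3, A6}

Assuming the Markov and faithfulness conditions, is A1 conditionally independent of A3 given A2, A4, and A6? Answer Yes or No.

No

There are 4 undirected paths between A1 and A3; checking each against the conditioning set {A2, A4, A6}:
Path 1: A1 → A5 ← A4 ← A0 → A3
  A5 is a collider here and neither A5 nor any of its descendants is conditioned on, so the collider stays closed — the path is blocked at A5.
Path 2: A1 → A5 ← A3
  A5 is a collider here and neither A5 nor any of its descendants is conditioned on, so the collider stays closed — the path is blocked at A5.
Path 3: A1 → A4 → A5 ← A3
  A4 is a chain here and A4 is conditioned on, so the path is blocked at A4.
Path 4: A1 → A4 ← A0 → A3
  A4 is a collider and A4 is conditioned on, which opens it; A0 is a fork and A0 is not conditioned on — no node blocks this path, so it is active.
At least one path is unblocked, so d-separation fails.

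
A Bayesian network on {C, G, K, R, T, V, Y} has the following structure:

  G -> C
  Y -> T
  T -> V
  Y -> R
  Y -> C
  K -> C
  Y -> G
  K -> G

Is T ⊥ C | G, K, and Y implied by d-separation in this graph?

Yes

3 paths connect T and C; each must be blocked for d-separation to hold:
Path 1: T ← Y → C
  Y is a fork here and Y is conditioned on, so the path is blocked at Y.
Path 2: T ← Y → G → C
  Y is a fork here and Y is conditioned on, so the path is blocked at Y.
Path 3: T ← Y → G ← K → C
  Y is a fork here and Y is conditioned on, so the path is blocked at Y.
Every path is blocked, so T and C are d-separated given {G, K, Y}.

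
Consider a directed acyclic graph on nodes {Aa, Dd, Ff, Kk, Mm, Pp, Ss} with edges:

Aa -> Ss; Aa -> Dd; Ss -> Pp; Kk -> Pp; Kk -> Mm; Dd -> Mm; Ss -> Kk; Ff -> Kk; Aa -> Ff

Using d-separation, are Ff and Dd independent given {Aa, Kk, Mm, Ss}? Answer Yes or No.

Yes

Enumerating the 6 paths from Ff to Dd and testing each for blocking by {Aa, Kk, Mm, Ss}:
  1. Ff ← Aa → Dd — Aa:fork[blocks] ⇒ blocked
  2. Ff ← Aa → Ss → Pp ← Kk → Mm ← Dd — Aa:fork[blocks]; Ss:chain[blocks]; Pp:collider[blocks]; Kk:fork[blocks]; Mm:collider[open] ⇒ blocked
  3. Ff ← Aa → Ss → Kk → Mm ← Dd — Aa:fork[blocks]; Ss:chain[blocks]; Kk:chain[blocks]; Mm:collider[open] ⇒ blocked
  4. Ff → Kk → Pp ← Ss ← Aa → Dd — Kk:chain[blocks]; Pp:collider[blocks]; Ss:chain[blocks]; Aa:fork[blocks] ⇒ blocked
  5. Ff → Kk → Mm ← Dd — Kk:chain[blocks]; Mm:collider[open] ⇒ blocked
  6. Ff → Kk ← Ss ← Aa → Dd — Kk:collider[open]; Ss:chain[blocks]; Aa:fork[blocks] ⇒ blocked
All paths are blocked; Ff ⊥ Dd | {Aa, Kk, Mm, Ss} holds.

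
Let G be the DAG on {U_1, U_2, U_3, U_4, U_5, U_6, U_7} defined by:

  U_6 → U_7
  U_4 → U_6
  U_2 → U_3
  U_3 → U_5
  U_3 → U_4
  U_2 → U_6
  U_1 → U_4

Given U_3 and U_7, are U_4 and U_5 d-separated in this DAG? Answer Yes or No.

Yes

We examine all 2 paths between U_4 and U_5:
Path 1: U_4 ← U_3 → U_5
  U_3 is a fork here and U_3 is conditioned on, so the path is blocked at U_3.
Path 2: U_4 → U_6 ← U_2 → U_3 → U_5
  U_3 is a chain here and U_3 is conditioned on, so the path is blocked at U_3.
Since every path is blocked, d-separation holds.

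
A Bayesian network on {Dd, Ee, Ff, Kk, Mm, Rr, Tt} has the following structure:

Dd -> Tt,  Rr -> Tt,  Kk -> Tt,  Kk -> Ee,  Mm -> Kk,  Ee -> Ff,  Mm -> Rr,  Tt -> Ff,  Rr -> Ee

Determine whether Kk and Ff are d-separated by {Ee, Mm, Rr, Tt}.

Enumerating the 6 paths from Kk to Ff and testing each for blocking by {Ee, Mm, Rr, Tt}:
Path 1: Kk ← Mm → Rr → Ee → Ff
  Mm is a fork here and Mm is conditioned on, so the path is blocked at Mm.
Path 2: Kk ← Mm → Rr → Tt → Ff
  Mm is a fork here and Mm is conditioned on, so the path is blocked at Mm.
Path 3: Kk → Ee → Ff
  Ee is a chain here and Ee is conditioned on, so the path is blocked at Ee.
Path 4: Kk → Ee ← Rr → Tt → Ff
  Rr is a fork here and Rr is conditioned on, so the path is blocked at Rr.
Path 5: Kk → Tt → Ff
  Tt is a chain here and Tt is conditioned on, so the path is blocked at Tt.
Path 6: Kk → Tt ← Rr → Ee → Ff
  Rr is a fork here and Rr is conditioned on, so the path is blocked at Rr.
Every path is blocked, so Kk and Ff are d-separated given {Ee, Mm, Rr, Tt}.

Yes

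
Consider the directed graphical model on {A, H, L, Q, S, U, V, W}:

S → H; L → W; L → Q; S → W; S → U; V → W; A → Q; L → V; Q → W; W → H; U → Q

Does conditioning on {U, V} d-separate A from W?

No

Enumerating the 5 paths from A to W and testing each for blocking by {U, V}:
Path 1: A → Q → W
  Q is a chain and Q is not conditioned on — no node blocks this path, so it is active.
Path 2: A → Q ← U ← S → W
  Q is a collider here and neither Q nor any of its descendants is conditioned on, so the collider stays closed — the path is blocked at Q.
Path 3: A → Q ← U ← S → H ← W
  Q is a collider here and neither Q nor any of its descendants is conditioned on, so the collider stays closed — the path is blocked at Q.
Path 4: A → Q ← L → W
  Q is a collider here and neither Q nor any of its descendants is conditioned on, so the collider stays closed — the path is blocked at Q.
Path 5: A → Q ← L → V → W
  Q is a collider here and neither Q nor any of its descendants is conditioned on, so the collider stays closed — the path is blocked at Q.
Because an active path exists, A and W are not d-separated.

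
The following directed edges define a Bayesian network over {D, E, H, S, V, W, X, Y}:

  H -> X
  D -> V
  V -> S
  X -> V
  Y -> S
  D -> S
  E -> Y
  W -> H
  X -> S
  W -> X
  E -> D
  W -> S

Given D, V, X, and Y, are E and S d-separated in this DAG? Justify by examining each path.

Enumerating the 6 paths from E to S and testing each for blocking by {D, V, X, Y}:
Path 1: E → Y → S
  Y is a chain here and Y is conditioned on, so the path is blocked at Y.
Path 2: E → D → V ← X ← H ← W → S
  D is a chain here and D is conditioned on, so the path is blocked at D.
Path 3: E → D → V ← X ← W → S
  D is a chain here and D is conditioned on, so the path is blocked at D.
Path 4: E → D → V ← X → S
  D is a chain here and D is conditioned on, so the path is blocked at D.
Path 5: E → D → V → S
  D is a chain here and D is conditioned on, so the path is blocked at D.
Path 6: E → D → S
  D is a chain here and D is conditioned on, so the path is blocked at D.
Since every path is blocked, d-separation holds.

Yes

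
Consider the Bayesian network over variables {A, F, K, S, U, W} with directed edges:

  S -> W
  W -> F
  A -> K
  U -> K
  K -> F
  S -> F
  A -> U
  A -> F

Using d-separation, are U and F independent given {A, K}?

4 paths connect U and F; each must be blocked for d-separation to hold:
  1. U → K ← A → F — K:collider[open]; A:fork[blocks] ⇒ blocked
  2. U → K → F — K:chain[blocks] ⇒ blocked
  3. U ← A → K → F — A:fork[blocks]; K:chain[blocks] ⇒ blocked
  4. U ← A → F — A:fork[blocks] ⇒ blocked
All paths are blocked; U ⊥ F | {A, K} holds.

Yes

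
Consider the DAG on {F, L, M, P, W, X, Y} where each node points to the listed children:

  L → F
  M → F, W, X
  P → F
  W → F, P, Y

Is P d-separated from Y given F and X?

No — P and Y are not d-separated given {F, X}.

We examine all 3 paths between P and Y:
  1. P → F ← M → W → Y — F:collider[open]; M:fork[open]; W:chain[open] ⇒ active
  2. P → F ← W → Y — F:collider[open]; W:fork[open] ⇒ active
  3. P ← W → Y — W:fork[open] ⇒ active
Since the path P → F ← M → W → Y is active, P and Y are not d-separated given {F, X}.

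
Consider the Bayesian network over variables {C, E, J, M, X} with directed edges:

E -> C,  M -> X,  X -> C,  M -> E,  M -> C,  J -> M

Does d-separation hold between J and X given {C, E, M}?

Enumerating the 3 paths from J to X and testing each for blocking by {C, E, M}:
Path 1: J → M → C ← X
  M is a chain here and M is conditioned on, so the path is blocked at M.
Path 2: J → M → E → C ← X
  M is a chain here and M is conditioned on, so the path is blocked at M.
Path 3: J → M → X
  M is a chain here and M is conditioned on, so the path is blocked at M.
All paths are blocked; J ⊥ X | {C, E, M} holds.

Yes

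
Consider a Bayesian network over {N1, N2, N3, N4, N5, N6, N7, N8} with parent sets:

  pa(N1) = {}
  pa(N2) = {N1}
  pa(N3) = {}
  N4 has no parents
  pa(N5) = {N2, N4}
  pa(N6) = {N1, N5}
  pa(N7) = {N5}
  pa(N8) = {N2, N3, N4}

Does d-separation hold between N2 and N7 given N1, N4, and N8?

No — N2 and N7 are not d-separated given {N1, N4, N8}.

3 paths connect N2 and N7; each must be blocked for d-separation to hold:
  1. N2 → N8 ← N4 → N5 → N7 — N8:collider[open]; N4:fork[blocks]; N5:chain[open] ⇒ blocked
  2. N2 → N5 → N7 — N5:chain[open] ⇒ active
  3. N2 ← N1 → N6 ← N5 → N7 — N1:fork[blocks]; N6:collider[blocks]; N5:fork[open] ⇒ blocked
At least one path is unblocked, so d-separation fails.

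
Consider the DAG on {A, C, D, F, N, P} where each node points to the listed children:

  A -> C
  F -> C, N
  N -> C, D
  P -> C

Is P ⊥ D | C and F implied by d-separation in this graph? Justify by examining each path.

There are 2 undirected paths between P and D; checking each against the conditioning set {C, F}:
  1. P → C ← F → N → D — C:collider[open]; F:fork[blocks]; N:chain[open] ⇒ blocked
  2. P → C ← N → D — C:collider[open]; N:fork[open] ⇒ active
At least one path is unblocked, so d-separation fails.

No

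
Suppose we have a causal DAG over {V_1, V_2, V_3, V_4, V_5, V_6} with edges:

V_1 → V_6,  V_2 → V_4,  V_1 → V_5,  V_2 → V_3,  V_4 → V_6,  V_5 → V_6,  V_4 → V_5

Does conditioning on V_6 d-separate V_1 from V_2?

No

4 paths connect V_1 and V_2; each must be blocked for d-separation to hold:
Path 1: V_1 → V_6 ← V_5 ← V_4 ← V_2
  V_6 is a collider and V_6 is conditioned on, which opens it; V_5 is a chain and V_5 is not conditioned on; V_4 is a chain and V_4 is not conditioned on — no node blocks this path, so it is active.
Path 2: V_1 → V_6 ← V_4 ← V_2
  V_6 is a collider and V_6 is conditioned on, which opens it; V_4 is a chain and V_4 is not conditioned on — no node blocks this path, so it is active.
Path 3: V_1 → V_5 → V_6 ← V_4 ← V_2
  V_5 is a chain and V_5 is not conditioned on; V_6 is a collider and V_6 is conditioned on, which opens it; V_4 is a chain and V_4 is not conditioned on — no node blocks this path, so it is active.
Path 4: V_1 → V_5 ← V_4 ← V_2
  V_5 is a collider and its descendant V_6 is conditioned on, which opens it; V_4 is a chain and V_4 is not conditioned on — no node blocks this path, so it is active.
Because an active path exists, V_1 and V_2 are not d-separated.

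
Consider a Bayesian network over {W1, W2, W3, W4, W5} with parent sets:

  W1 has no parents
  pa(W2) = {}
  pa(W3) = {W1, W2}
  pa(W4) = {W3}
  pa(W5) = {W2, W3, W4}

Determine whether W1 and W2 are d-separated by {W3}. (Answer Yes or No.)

Enumerating the 3 paths from W1 to W2 and testing each for blocking by {W3}:
  1. W1 → W3 → W4 → W5 ← W2 — W3:chain[blocks]; W4:chain[open]; W5:collider[blocks] ⇒ blocked
  2. W1 → W3 → W5 ← W2 — W3:chain[blocks]; W5:collider[blocks] ⇒ blocked
  3. W1 → W3 ← W2 — W3:collider[open] ⇒ active
Because an active path exists, W1 and W2 are not d-separated.

No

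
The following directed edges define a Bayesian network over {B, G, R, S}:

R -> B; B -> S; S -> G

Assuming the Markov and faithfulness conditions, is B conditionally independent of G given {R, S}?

The only undirected path from B to G is:
  1. B → S → G — S:chain[blocks] ⇒ blocked
Every path is blocked, so B and G are d-separated given {R, S}.

Yes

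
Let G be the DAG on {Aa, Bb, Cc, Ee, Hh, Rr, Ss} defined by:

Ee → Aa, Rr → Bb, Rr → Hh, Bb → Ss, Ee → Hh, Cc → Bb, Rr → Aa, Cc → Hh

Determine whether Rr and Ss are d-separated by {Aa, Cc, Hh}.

There are 3 undirected paths between Rr and Ss; checking each against the conditioning set {Aa, Cc, Hh}:
Path 1: Rr → Bb → Ss
  Bb is a chain and Bb is not conditioned on — no node blocks this path, so it is active.
Path 2: Rr → Aa ← Ee → Hh ← Cc → Bb → Ss
  Cc is a fork here and Cc is conditioned on, so the path is blocked at Cc.
Path 3: Rr → Hh ← Cc → Bb → Ss
  Cc is a fork here and Cc is conditioned on, so the path is blocked at Cc.
Since the path Rr → Bb → Ss is active, Rr and Ss are not d-separated given {Aa, Cc, Hh}.

No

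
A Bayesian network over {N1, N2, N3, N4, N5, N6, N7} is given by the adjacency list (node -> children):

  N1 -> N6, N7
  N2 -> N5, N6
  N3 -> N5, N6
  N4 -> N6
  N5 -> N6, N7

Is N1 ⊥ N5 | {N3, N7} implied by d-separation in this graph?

Enumerating the 4 paths from N1 to N5 and testing each for blocking by {N3, N7}:
Path 1: N1 → N6 ← N5
  N6 is a collider here and neither N6 nor any of its descendants is conditioned on, so the collider stays closed — the path is blocked at N6.
Path 2: N1 → N6 ← N3 → N5
  N6 is a collider here and neither N6 nor any of its descendants is conditioned on, so the collider stays closed — the path is blocked at N6.
Path 3: N1 → N6 ← N2 → N5
  N6 is a collider here and neither N6 nor any of its descendants is conditioned on, so the collider stays closed — the path is blocked at N6.
Path 4: N1 → N7 ← N5
  N7 is a collider and N7 is conditioned on, which opens it — no node blocks this path, so it is active.
Because an active path exists, N1 and N5 are not d-separated.

No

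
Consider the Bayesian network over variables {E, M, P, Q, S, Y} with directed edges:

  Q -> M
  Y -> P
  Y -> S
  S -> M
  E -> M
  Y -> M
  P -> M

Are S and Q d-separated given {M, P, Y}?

No

There are 3 undirected paths between S and Q; checking each against the conditioning set {M, P, Y}:
Path 1: S → M ← Q
  M is a collider and M is conditioned on, which opens it — no node blocks this path, so it is active.
Path 2: S ← Y → M ← Q
  Y is a fork here and Y is conditioned on, so the path is blocked at Y.
Path 3: S ← Y → P → M ← Q
  Y is a fork here and Y is conditioned on, so the path is blocked at Y.
At least one path is unblocked, so d-separation fails.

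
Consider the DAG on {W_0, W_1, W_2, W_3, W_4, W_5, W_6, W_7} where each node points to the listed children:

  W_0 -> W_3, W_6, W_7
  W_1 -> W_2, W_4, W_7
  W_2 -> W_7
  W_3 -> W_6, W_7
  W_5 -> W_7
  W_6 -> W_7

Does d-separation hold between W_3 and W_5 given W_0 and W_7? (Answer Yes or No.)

No

There are 5 undirected paths between W_3 and W_5; checking each against the conditioning set {W_0, W_7}:
  1. W_3 ← W_0 → W_7 ← W_5 — W_0:fork[blocks]; W_7:collider[open] ⇒ blocked
  2. W_3 ← W_0 → W_6 → W_7 ← W_5 — W_0:fork[blocks]; W_6:chain[open]; W_7:collider[open] ⇒ blocked
  3. W_3 → W_7 ← W_5 — W_7:collider[open] ⇒ active
  4. W_3 → W_6 ← W_0 → W_7 ← W_5 — W_6:collider[open]; W_0:fork[blocks]; W_7:collider[open] ⇒ blocked
  5. W_3 → W_6 → W_7 ← W_5 — W_6:chain[open]; W_7:collider[open] ⇒ active
At least one path is unblocked, so d-separation fails.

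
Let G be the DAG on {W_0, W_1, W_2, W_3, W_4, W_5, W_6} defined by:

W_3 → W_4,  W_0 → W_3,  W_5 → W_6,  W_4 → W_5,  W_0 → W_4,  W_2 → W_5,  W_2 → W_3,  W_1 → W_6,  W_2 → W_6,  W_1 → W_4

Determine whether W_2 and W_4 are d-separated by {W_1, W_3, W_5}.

Enumerating the 6 paths from W_2 to W_4 and testing each for blocking by {W_1, W_3, W_5}:
  1. W_2 → W_5 → W_6 ← W_1 → W_4 — W_5:chain[blocks]; W_6:collider[blocks]; W_1:fork[blocks] ⇒ blocked
  2. W_2 → W_5 ← W_4 — W_5:collider[open] ⇒ active
  3. W_2 → W_6 ← W_5 ← W_4 — W_6:collider[blocks]; W_5:chain[blocks] ⇒ blocked
  4. W_2 → W_6 ← W_1 → W_4 — W_6:collider[blocks]; W_1:fork[blocks] ⇒ blocked
  5. W_2 → W_3 ← W_0 → W_4 — W_3:collider[open]; W_0:fork[open] ⇒ active
  6. W_2 → W_3 → W_4 — W_3:chain[blocks] ⇒ blocked
Since the path W_2 → W_5 ← W_4 is active, W_2 and W_4 are not d-separated given {W_1, W_3, W_5}.

No — W_2 and W_4 are not d-separated given {W_1, W_3, W_5}.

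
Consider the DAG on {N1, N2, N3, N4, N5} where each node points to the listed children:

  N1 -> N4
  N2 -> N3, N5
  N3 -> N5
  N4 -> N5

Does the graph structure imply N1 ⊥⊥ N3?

Enumerating the 2 paths from N1 to N3 and testing each for blocking by ∅:
Path 1: N1 → N4 → N5 ← N2 → N3
  N5 is a collider here and neither N5 nor any of its descendants is conditioned on, so the collider stays closed — the path is blocked at N5.
Path 2: N1 → N4 → N5 ← N3
  N5 is a collider here and neither N5 nor any of its descendants is conditioned on, so the collider stays closed — the path is blocked at N5.
Since every path is blocked, d-separation holds.

Yes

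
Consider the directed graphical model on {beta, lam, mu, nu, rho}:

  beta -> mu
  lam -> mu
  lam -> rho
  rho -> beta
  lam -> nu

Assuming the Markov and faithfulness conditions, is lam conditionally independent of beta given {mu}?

2 paths connect lam and beta; each must be blocked for d-separation to hold:
Path 1: lam → mu ← beta
  mu is a collider and mu is conditioned on, which opens it — no node blocks this path, so it is active.
Path 2: lam → rho → beta
  rho is a chain and rho is not conditioned on — no node blocks this path, so it is active.
Because an active path exists, lam and beta are not d-separated.

No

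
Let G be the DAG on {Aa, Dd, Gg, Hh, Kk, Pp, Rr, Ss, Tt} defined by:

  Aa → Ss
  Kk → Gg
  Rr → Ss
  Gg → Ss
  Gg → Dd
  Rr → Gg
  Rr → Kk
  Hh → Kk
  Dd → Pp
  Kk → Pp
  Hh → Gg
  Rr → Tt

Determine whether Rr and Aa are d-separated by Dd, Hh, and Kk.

Yes

We examine all 5 paths between Rr and Aa:
Path 1: Rr → Gg → Ss ← Aa
  Ss is a collider here and neither Ss nor any of its descendants is conditioned on, so the collider stays closed — the path is blocked at Ss.
Path 2: Rr → Kk → Pp ← Dd ← Gg → Ss ← Aa
  Kk is a chain here and Kk is conditioned on, so the path is blocked at Kk.
Path 3: Rr → Kk → Gg → Ss ← Aa
  Kk is a chain here and Kk is conditioned on, so the path is blocked at Kk.
Path 4: Rr → Kk ← Hh → Gg → Ss ← Aa
  Hh is a fork here and Hh is conditioned on, so the path is blocked at Hh.
Path 5: Rr → Ss ← Aa
  Ss is a collider here and neither Ss nor any of its descendants is conditioned on, so the collider stays closed — the path is blocked at Ss.
Since every path is blocked, d-separation holds.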